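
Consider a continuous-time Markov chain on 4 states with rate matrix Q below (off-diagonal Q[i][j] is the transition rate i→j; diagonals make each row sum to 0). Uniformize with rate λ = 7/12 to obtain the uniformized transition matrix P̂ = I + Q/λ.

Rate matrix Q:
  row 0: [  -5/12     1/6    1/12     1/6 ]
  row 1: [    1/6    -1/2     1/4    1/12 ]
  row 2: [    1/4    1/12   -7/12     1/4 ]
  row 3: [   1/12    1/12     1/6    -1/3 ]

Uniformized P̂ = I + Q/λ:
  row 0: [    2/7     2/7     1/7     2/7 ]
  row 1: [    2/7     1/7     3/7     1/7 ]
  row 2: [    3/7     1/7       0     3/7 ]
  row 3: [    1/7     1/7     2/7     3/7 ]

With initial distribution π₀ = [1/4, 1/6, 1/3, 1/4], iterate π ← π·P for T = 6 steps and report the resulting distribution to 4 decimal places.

t=0: π = [0.2500, 0.1667, 0.3333, 0.2500]
t=1: π = [0.2976, 0.1786, 0.1786, 0.3452]
t=2: π = [0.2619, 0.1854, 0.2177, 0.3350]
t=3: π = [0.2690, 0.1803, 0.2126, 0.3382]
t=4: π = [0.2678, 0.1813, 0.2123, 0.3386]
t=5: π = [0.2677, 0.1811, 0.2127, 0.3385]
t=6: π = [0.2677, 0.1811, 0.2126, 0.3386]

π = [0.2677, 0.1811, 0.2126, 0.3386]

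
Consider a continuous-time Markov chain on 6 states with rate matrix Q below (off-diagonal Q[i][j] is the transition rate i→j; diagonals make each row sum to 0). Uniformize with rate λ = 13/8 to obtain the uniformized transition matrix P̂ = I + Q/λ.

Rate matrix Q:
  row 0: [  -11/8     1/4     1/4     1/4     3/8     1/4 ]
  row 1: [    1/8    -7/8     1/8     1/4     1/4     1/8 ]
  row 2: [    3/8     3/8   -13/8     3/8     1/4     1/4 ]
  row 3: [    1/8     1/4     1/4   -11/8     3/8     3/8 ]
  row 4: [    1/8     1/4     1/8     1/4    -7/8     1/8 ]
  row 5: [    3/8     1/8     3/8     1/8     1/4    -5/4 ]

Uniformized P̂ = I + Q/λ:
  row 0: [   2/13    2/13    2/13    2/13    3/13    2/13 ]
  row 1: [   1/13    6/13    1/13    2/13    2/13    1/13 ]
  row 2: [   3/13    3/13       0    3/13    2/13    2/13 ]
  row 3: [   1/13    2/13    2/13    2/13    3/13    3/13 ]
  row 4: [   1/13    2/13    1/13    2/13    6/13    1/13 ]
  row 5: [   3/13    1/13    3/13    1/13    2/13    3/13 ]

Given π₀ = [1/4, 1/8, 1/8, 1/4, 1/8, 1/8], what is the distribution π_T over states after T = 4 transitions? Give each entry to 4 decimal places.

t=0: π = [0.2500, 0.1250, 0.1250, 0.2500, 0.1250, 0.1250]
t=1: π = [0.1346, 0.1923, 0.1250, 0.1538, 0.2308, 0.1635]
t=2: π = [0.1317, 0.2101, 0.1146, 0.1509, 0.2470, 0.1457]
t=3: π = [0.1271, 0.2161, 0.1123, 0.1515, 0.2516, 0.1415]
t=4: π = [0.1257, 0.2181, 0.1115, 0.1516, 0.2527, 0.1404]

π = [0.1257, 0.2181, 0.1115, 0.1516, 0.2527, 0.1404]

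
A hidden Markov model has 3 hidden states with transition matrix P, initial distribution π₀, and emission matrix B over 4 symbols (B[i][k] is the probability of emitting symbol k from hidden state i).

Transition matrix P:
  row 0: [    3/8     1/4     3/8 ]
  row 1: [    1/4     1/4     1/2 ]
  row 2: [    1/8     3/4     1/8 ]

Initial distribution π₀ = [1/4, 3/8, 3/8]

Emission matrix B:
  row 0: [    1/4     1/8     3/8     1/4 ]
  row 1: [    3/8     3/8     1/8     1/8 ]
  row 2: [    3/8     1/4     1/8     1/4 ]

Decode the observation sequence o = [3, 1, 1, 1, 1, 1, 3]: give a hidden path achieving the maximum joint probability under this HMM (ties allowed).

path = [2, 1, 2, 1, 2, 1, 2]

t=0: δ = [6.250e-02, 4.688e-02, 9.375e-02]  (obs o_0=3)
t=1: δ = [2.930e-03, 2.637e-02, 5.859e-03]  ψ = [0, 2, 0]  (obs o_1=1)
t=2: δ = [8.240e-04, 2.472e-03, 3.296e-03]  ψ = [1, 1, 1]  (obs o_2=1)
t=3: δ = [7.725e-05, 9.270e-04, 3.090e-04]  ψ = [1, 2, 1]  (obs o_3=1)
t=4: δ = [2.897e-05, 8.690e-05, 1.159e-04]  ψ = [1, 1, 1]  (obs o_4=1)
t=5: δ = [2.716e-06, 3.259e-05, 1.086e-05]  ψ = [1, 2, 1]  (obs o_5=1)
t=6: δ = [2.037e-06, 1.018e-06, 4.074e-06]  ψ = [1, 1, 1]  (obs o_6=3)
backtrack: best end state = 2; path = [2, 1, 2, 1, 2, 1, 2]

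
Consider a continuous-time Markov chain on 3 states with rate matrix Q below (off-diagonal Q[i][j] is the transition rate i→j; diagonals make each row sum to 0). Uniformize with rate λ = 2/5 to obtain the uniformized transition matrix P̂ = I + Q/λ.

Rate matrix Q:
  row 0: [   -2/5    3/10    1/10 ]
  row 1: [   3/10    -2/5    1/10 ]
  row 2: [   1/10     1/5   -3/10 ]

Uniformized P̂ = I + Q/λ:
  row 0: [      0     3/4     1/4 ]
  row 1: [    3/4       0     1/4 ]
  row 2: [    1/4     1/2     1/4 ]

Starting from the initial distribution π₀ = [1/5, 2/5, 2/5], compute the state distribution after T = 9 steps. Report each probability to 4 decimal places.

t=0: π = [0.2000, 0.4000, 0.4000]
t=1: π = [0.4000, 0.3500, 0.2500]
t=2: π = [0.3250, 0.4250, 0.2500]
t=3: π = [0.3813, 0.3688, 0.2500]
t=4: π = [0.3391, 0.4109, 0.2500]
t=5: π = [0.3707, 0.3793, 0.2500]
t=6: π = [0.3470, 0.4030, 0.2500]
t=7: π = [0.3648, 0.3852, 0.2500]
t=8: π = [0.3514, 0.3986, 0.2500]
t=9: π = [0.3614, 0.3886, 0.2500]

π = [0.3614, 0.3886, 0.2500]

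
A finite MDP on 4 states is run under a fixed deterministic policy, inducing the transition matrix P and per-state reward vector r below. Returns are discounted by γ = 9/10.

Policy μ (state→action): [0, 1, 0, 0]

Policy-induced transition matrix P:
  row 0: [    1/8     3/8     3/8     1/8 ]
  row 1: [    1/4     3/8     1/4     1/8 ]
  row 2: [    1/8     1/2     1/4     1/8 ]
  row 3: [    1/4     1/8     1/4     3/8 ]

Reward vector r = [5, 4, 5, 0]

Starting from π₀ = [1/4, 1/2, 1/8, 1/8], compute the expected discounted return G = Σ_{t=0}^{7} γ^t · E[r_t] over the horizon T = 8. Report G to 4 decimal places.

G = 21.7773

t=0: π = [0.2500, 0.5000, 0.1250, 0.1250], E[r] = 3.8750, γ^t·E[r] = 3.875000, running G = 3.875000
t=1: π = [0.2031, 0.3594, 0.2813, 0.1563], E[r] = 3.8594, γ^t·E[r] = 3.473438, running G = 7.348438
t=2: π = [0.1895, 0.3711, 0.2754, 0.1641], E[r] = 3.8086, γ^t·E[r] = 3.084961, running G = 10.433398
t=3: π = [0.1919, 0.3684, 0.2737, 0.1660], E[r] = 3.8015, γ^t·E[r] = 2.771303, running G = 13.204702
t=4: π = [0.1918, 0.3677, 0.2740, 0.1665], E[r] = 3.7998, γ^t·E[r] = 2.493032, running G = 15.697734
t=5: π = [0.1918, 0.3676, 0.2740, 0.1666], E[r] = 3.7992, γ^t·E[r] = 2.243418, running G = 17.941152
t=6: π = [0.1918, 0.3676, 0.2740, 0.1667], E[r] = 3.7991, γ^t·E[r] = 2.019012, running G = 19.960163
t=7: π = [0.1918, 0.3676, 0.2740, 0.1667], E[r] = 3.7991, γ^t·E[r] = 1.817096, running G = 21.777260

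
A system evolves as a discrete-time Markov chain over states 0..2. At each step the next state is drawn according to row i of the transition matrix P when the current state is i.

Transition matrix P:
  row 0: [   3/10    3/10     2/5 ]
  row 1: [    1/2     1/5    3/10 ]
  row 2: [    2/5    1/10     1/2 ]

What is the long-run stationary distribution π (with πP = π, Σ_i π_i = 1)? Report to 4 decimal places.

π = [0.3814, 0.1959, 0.4227]

Balance equations π_j = Σ_i π_i·P[i][j]:
  π_0 = 3/10·π_0 + 1/2·π_1 + 2/5·π_2
  π_1 = 3/10·π_0 + 1/5·π_1 + 1/10·π_2
  normalize: π_0 + π_1 + π_2 = 1
Solving the linear system gives exactly π = [37/97, 19/97, 41/97].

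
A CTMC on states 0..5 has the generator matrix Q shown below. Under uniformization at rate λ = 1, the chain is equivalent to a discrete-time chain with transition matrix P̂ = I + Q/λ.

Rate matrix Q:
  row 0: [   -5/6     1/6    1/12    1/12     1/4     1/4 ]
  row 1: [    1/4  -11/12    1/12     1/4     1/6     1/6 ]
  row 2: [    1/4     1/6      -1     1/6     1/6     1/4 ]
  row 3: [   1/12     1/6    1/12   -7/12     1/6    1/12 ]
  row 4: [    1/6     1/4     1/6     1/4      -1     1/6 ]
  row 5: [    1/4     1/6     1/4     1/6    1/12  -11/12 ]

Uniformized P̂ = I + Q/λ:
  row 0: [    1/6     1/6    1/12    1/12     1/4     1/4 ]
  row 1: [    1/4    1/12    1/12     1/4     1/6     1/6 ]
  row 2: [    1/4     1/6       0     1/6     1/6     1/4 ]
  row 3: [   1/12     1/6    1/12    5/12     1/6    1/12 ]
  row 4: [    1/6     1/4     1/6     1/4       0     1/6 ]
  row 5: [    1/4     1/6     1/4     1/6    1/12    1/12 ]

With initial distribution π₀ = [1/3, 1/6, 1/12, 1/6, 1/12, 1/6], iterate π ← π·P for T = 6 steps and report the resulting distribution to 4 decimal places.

π = [0.1833, 0.1650, 0.1124, 0.2362, 0.1446, 0.1584]

t=0: π = [0.3333, 0.1667, 0.0833, 0.1667, 0.0833, 0.1667]
t=1: π = [0.1875, 0.1597, 0.1111, 0.2014, 0.1667, 0.1736]
t=2: π = [0.1869, 0.1672, 0.1169, 0.2286, 0.1400, 0.1603]
t=3: π = [0.1847, 0.1644, 0.1120, 0.2338, 0.1455, 0.1596]
t=4: π = [0.1835, 0.1651, 0.1127, 0.2356, 0.1445, 0.1586]
t=5: π = [0.1834, 0.1650, 0.1124, 0.2361, 0.1447, 0.1585]
t=6: π = [0.1833, 0.1650, 0.1124, 0.2362, 0.1446, 0.1584]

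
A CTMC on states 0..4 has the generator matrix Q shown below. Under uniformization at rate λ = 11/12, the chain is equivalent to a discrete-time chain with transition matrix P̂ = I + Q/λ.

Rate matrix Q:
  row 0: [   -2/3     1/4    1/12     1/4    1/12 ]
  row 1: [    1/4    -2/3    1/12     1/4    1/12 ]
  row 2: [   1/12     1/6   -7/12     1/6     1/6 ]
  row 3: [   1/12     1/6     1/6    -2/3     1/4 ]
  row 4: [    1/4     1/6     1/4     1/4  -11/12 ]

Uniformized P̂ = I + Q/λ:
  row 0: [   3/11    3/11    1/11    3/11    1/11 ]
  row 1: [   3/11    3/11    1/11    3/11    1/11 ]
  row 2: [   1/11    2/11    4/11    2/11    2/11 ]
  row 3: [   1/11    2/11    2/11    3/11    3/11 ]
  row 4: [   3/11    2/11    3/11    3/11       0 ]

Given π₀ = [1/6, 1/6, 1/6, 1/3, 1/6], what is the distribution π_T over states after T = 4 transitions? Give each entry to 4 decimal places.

t=0: π = [0.1667, 0.1667, 0.1667, 0.3333, 0.1667]
t=1: π = [0.1818, 0.2121, 0.1970, 0.2576, 0.1515]
t=2: π = [0.1901, 0.2176, 0.1956, 0.2548, 0.1419]
t=3: π = [0.1908, 0.2189, 0.1932, 0.2549, 0.1421]
t=4: π = [0.1912, 0.2191, 0.1926, 0.2552, 0.1419]

π = [0.1912, 0.2191, 0.1926, 0.2552, 0.1419]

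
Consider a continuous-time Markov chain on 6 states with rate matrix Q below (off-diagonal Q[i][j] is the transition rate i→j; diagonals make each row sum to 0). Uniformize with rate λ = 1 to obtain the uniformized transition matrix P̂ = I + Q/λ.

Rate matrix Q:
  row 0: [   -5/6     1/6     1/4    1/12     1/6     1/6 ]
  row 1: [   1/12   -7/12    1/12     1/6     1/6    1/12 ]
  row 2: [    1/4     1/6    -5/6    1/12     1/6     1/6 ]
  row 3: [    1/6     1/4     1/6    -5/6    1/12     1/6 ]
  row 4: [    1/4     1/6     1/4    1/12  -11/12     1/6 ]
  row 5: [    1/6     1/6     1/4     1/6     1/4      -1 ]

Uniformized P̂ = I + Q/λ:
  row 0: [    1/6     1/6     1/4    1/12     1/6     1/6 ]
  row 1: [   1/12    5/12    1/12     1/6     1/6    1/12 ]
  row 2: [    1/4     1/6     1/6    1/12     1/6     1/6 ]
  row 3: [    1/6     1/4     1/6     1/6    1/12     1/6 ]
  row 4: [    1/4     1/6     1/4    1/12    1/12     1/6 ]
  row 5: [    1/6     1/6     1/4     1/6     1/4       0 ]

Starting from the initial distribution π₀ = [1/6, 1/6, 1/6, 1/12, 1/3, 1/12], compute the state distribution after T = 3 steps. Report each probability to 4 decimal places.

t=0: π = [0.1667, 0.1667, 0.1667, 0.0833, 0.3333, 0.0833]
t=1: π = [0.1944, 0.2153, 0.2014, 0.1111, 0.1389, 0.1389]
t=2: π = [0.1771, 0.2297, 0.1881, 0.1221, 0.1574, 0.1256]
t=3: π = [0.1763, 0.2343, 0.1859, 0.1231, 0.1538, 0.1266]

π = [0.1763, 0.2343, 0.1859, 0.1231, 0.1538, 0.1266]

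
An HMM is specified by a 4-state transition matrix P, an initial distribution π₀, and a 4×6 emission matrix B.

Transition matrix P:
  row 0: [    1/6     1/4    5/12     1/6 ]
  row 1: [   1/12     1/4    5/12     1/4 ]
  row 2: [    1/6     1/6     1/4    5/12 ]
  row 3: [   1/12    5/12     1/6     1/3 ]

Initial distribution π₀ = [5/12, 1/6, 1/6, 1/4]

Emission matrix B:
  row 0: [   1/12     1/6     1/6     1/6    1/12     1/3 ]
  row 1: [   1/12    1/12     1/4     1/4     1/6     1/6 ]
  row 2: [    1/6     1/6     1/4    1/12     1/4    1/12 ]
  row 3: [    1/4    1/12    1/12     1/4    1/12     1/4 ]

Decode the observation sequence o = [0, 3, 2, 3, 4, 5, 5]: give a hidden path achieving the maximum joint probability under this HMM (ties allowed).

t=0: δ = [3.472e-02, 1.389e-02, 2.778e-02, 6.250e-02]  (obs o_0=0)
t=1: δ = [9.645e-04, 6.510e-03, 1.206e-03, 5.208e-03]  ψ = [0, 3, 0, 3]  (obs o_1=3)
t=2: δ = [9.042e-05, 5.425e-04, 6.782e-04, 1.447e-04]  ψ = [1, 3, 1, 3]  (obs o_2=2)
t=3: δ = [1.884e-05, 3.391e-05, 1.884e-05, 7.064e-05]  ψ = [2, 1, 1, 2]  (obs o_3=3)
t=4: δ = [4.906e-07, 4.906e-06, 3.532e-06, 1.962e-06]  ψ = [3, 3, 1, 3]  (obs o_4=4)
t=5: δ = [1.962e-07, 2.044e-07, 1.703e-07, 3.679e-07]  ψ = [2, 1, 1, 2]  (obs o_5=5)
t=6: δ = [1.090e-08, 2.555e-08, 7.097e-09, 3.066e-08]  ψ = [0, 3, 1, 3]  (obs o_6=5)
backtrack: best end state = 3; path = [3, 3, 1, 1, 2, 3, 3]

path = [3, 3, 1, 1, 2, 3, 3]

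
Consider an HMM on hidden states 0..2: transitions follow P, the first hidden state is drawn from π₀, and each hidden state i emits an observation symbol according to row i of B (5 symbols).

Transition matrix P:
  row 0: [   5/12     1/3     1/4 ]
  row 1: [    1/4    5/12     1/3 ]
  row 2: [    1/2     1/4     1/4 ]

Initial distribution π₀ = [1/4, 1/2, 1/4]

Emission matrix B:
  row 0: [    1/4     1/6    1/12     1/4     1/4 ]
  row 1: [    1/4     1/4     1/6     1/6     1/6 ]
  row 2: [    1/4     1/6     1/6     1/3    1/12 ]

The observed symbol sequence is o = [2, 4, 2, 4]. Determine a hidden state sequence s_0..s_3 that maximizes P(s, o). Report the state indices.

t=0: δ = [2.083e-02, 8.333e-02, 4.167e-02]  (obs o_0=2)
t=1: δ = [5.208e-03, 5.787e-03, 2.315e-03]  ψ = [1, 1, 1]  (obs o_1=4)
t=2: δ = [1.808e-04, 4.019e-04, 3.215e-04]  ψ = [0, 1, 1]  (obs o_2=2)
t=3: δ = [4.019e-05, 2.791e-05, 1.116e-05]  ψ = [2, 1, 1]  (obs o_3=4)
backtrack: best end state = 0; path = [1, 1, 2, 0]

path = [1, 1, 2, 0]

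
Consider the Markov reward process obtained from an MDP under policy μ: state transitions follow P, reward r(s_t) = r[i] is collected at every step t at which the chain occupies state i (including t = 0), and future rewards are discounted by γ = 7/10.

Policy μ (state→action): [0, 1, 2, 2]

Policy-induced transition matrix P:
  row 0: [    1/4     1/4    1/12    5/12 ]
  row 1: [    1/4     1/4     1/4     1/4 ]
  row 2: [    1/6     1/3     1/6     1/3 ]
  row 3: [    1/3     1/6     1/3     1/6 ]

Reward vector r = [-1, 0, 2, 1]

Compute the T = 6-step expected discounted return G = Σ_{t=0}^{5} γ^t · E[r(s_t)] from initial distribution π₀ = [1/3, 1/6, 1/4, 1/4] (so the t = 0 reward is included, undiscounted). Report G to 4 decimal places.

t=0: π = [0.3333, 0.1667, 0.2500, 0.2500], E[r] = 0.4167, γ^t·E[r] = 0.416667, running G = 0.416667
t=1: π = [0.2500, 0.2500, 0.1944, 0.3056], E[r] = 0.4444, γ^t·E[r] = 0.311111, running G = 0.727778
t=2: π = [0.2593, 0.2407, 0.2176, 0.2824], E[r] = 0.4583, γ^t·E[r] = 0.224583, running G = 0.952361
t=3: π = [0.2554, 0.2446, 0.2122, 0.2878], E[r] = 0.4568, γ^t·E[r] = 0.156679, running G = 1.109040
t=4: π = [0.2563, 0.2437, 0.2137, 0.2863], E[r] = 0.4574, γ^t·E[r] = 0.109830, running G = 1.218870
t=5: π = [0.2560, 0.2440, 0.2133, 0.2867], E[r] = 0.4573, γ^t·E[r] = 0.076856, running G = 1.295725

G = 1.2957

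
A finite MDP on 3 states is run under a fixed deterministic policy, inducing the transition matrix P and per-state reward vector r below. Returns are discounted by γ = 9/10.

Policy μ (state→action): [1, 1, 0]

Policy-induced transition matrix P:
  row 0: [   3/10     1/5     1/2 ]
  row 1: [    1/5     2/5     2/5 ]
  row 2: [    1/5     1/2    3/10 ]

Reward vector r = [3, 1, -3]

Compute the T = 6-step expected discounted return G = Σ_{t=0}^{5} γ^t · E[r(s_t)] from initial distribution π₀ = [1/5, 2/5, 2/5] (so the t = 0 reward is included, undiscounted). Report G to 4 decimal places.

t=0: π = [0.2000, 0.4000, 0.4000], E[r] = -0.2000, γ^t·E[r] = -0.200000, running G = -0.200000
t=1: π = [0.2200, 0.4000, 0.3800], E[r] = -0.0800, γ^t·E[r] = -0.072000, running G = -0.272000
t=2: π = [0.2220, 0.3940, 0.3840], E[r] = -0.0920, γ^t·E[r] = -0.074520, running G = -0.346520
t=3: π = [0.2222, 0.3940, 0.3838], E[r] = -0.0908, γ^t·E[r] = -0.066193, running G = -0.412713
t=4: π = [0.2222, 0.3939, 0.3838], E[r] = -0.0909, γ^t·E[r] = -0.059653, running G = -0.472366
t=5: π = [0.2222, 0.3939, 0.3838], E[r] = -0.0909, γ^t·E[r] = -0.053680, running G = -0.526046

G = -0.5260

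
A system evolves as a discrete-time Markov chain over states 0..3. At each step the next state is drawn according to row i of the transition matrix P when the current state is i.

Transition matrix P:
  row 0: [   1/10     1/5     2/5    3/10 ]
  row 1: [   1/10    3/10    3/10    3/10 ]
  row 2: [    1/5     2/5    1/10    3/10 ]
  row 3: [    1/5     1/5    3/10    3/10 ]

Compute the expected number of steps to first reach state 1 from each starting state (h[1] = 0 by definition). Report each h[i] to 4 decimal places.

First-step conditioning: h[1] = 0; for i ≠ 1, h[i] = 1 + Σ_k P[i][k]·h[k].
  h[0] = 1 + 1/10·h[0] + 2/5·h[2] + 3/10·h[3]
  h[2] = 1 + 1/5·h[0] + 1/10·h[2] + 3/10·h[3]
  h[3] = 1 + 1/5·h[0] + 3/10·h[2] + 3/10·h[3]
Solving the 3×3 linear system over states ≠ 1 gives exactly h = [650/167, 0, 550/167, 660/167] (h[1] = 0 is the target).

h = [3.8922, 0.0000, 3.2934, 3.9521]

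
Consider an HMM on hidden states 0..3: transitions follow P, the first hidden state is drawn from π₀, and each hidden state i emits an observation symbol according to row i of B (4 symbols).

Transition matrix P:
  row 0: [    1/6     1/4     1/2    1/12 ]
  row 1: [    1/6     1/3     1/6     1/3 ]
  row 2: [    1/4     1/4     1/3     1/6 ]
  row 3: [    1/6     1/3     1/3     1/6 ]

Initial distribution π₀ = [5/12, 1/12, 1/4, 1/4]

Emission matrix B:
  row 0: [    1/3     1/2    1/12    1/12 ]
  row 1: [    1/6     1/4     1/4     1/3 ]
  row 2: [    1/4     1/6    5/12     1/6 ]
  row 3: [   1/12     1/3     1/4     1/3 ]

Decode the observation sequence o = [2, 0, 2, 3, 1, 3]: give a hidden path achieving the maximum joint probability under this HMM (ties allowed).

path = [2, 0, 2, 1, 3, 1]

t=0: δ = [3.472e-02, 2.083e-02, 1.042e-01, 6.250e-02]  (obs o_0=2)
t=1: δ = [8.681e-03, 4.340e-03, 8.681e-03, 1.447e-03]  ψ = [2, 2, 2, 2]  (obs o_1=0)
t=2: δ = [1.808e-04, 5.425e-04, 1.808e-03, 3.617e-04]  ψ = [2, 0, 0, 1]  (obs o_2=2)
t=3: δ = [3.768e-05, 1.507e-04, 1.005e-04, 1.005e-04]  ψ = [2, 2, 2, 2]  (obs o_3=3)
t=4: δ = [1.256e-05, 1.256e-05, 5.582e-06, 1.674e-05]  ψ = [1, 1, 2, 1]  (obs o_4=1)
t=5: δ = [2.326e-07, 1.861e-06, 1.047e-06, 1.395e-06]  ψ = [3, 3, 0, 1]  (obs o_5=3)
backtrack: best end state = 1; path = [2, 0, 2, 1, 3, 1]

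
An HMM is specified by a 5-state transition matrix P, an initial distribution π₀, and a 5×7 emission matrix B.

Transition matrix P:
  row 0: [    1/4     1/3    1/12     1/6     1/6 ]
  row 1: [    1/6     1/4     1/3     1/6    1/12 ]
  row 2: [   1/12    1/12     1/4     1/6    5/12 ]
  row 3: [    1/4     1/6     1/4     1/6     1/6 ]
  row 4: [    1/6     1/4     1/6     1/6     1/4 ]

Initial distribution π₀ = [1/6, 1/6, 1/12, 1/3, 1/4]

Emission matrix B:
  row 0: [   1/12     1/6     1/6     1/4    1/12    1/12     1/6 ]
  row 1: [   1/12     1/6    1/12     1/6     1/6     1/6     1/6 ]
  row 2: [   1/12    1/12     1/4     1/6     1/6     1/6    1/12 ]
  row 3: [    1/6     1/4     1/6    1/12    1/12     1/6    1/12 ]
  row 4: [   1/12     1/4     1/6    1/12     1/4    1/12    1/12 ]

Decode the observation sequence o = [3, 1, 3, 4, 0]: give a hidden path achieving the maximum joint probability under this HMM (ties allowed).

t=0: δ = [4.167e-02, 2.778e-02, 1.389e-02, 2.778e-02, 2.083e-02]  (obs o_0=3)
t=1: δ = [1.736e-03, 2.315e-03, 7.716e-04, 1.736e-03, 1.736e-03]  ψ = [0, 0, 1, 0, 0]  (obs o_1=1)
t=2: δ = [1.085e-04, 9.645e-05, 1.286e-04, 3.215e-05, 3.617e-05]  ψ = [0, 0, 1, 1, 4]  (obs o_2=3)
t=3: δ = [2.261e-06, 6.028e-06, 5.358e-06, 1.786e-06, 1.340e-05]  ψ = [0, 0, 1, 2, 2]  (obs o_3=4)
t=4: δ = [1.861e-07, 2.791e-07, 1.861e-07, 3.721e-07, 2.791e-07]  ψ = [4, 4, 4, 4, 4]  (obs o_4=0)
backtrack: best end state = 3; path = [0, 1, 2, 4, 3]

path = [0, 1, 2, 4, 3]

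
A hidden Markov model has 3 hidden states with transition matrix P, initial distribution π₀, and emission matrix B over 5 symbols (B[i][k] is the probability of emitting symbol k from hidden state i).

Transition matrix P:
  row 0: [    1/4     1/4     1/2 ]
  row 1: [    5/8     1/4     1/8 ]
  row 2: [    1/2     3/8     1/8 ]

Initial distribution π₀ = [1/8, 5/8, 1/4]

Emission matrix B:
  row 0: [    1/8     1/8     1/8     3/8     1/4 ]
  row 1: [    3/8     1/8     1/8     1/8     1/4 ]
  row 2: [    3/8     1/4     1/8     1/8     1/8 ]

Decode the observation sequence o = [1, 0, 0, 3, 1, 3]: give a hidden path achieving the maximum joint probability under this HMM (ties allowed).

t=0: δ = [1.562e-02, 7.812e-02, 6.250e-02]  (obs o_0=1)
t=1: δ = [6.104e-03, 8.789e-03, 3.662e-03]  ψ = [1, 2, 1]  (obs o_1=0)
t=2: δ = [6.866e-04, 8.240e-04, 1.144e-03]  ψ = [1, 1, 0]  (obs o_2=0)
t=3: δ = [2.146e-04, 5.364e-05, 4.292e-05]  ψ = [2, 2, 0]  (obs o_3=3)
t=4: δ = [6.706e-06, 6.706e-06, 2.682e-05]  ψ = [0, 0, 0]  (obs o_4=1)
t=5: δ = [5.029e-06, 1.257e-06, 4.191e-07]  ψ = [2, 2, 0]  (obs o_5=3)
backtrack: best end state = 0; path = [1, 0, 2, 0, 2, 0]

path = [1, 0, 2, 0, 2, 0]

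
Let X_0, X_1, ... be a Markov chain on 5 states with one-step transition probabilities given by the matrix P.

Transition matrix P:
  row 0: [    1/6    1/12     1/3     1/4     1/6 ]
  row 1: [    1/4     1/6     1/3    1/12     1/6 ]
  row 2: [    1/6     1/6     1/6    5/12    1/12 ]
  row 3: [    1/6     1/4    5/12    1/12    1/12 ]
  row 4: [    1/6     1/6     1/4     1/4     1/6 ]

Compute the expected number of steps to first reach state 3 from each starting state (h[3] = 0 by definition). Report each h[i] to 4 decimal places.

First-step conditioning: h[3] = 0; for i ≠ 3, h[i] = 1 + Σ_k P[i][k]·h[k].
  h[0] = 1 + 1/6·h[0] + 1/12·h[1] + 1/3·h[2] + 1/6·h[4]
  h[1] = 1 + 1/4·h[0] + 1/6·h[1] + 1/3·h[2] + 1/6·h[4]
  h[2] = 1 + 1/6·h[0] + 1/6·h[1] + 1/6·h[2] + 1/12·h[4]
  h[4] = 1 + 1/6·h[0] + 1/6·h[1] + 1/4·h[2] + 1/6·h[4]
Solving the 4×4 linear system over states ≠ 3 gives exactly h = [22044/6049, 26052/6049, 19140/6049, 0, 22620/6049] (h[3] = 0 is the target).

h = [3.6442, 4.3068, 3.1642, 0.0000, 3.7395]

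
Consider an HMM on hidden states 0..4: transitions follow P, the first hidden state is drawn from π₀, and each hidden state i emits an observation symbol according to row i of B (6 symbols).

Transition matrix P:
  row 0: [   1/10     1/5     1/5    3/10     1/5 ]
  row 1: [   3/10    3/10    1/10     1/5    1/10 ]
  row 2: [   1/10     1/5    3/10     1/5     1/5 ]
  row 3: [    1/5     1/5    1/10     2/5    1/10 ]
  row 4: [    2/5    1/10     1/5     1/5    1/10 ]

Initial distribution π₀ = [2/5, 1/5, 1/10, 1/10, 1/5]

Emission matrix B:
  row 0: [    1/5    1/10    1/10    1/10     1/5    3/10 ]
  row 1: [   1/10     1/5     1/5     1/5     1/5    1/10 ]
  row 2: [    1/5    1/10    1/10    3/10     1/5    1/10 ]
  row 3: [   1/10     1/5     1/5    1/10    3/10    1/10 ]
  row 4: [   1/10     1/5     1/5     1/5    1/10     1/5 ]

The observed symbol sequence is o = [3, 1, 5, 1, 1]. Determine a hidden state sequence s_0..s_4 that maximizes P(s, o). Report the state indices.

path = [1, 1, 0, 3, 3]

t=0: δ = [4.000e-02, 4.000e-02, 3.000e-02, 1.000e-02, 4.000e-02]  (obs o_0=3)
t=1: δ = [1.600e-03, 2.400e-03, 9.000e-04, 2.400e-03, 1.600e-03]  ψ = [4, 1, 2, 0, 0]  (obs o_1=1)
t=2: δ = [2.160e-04, 7.200e-05, 3.200e-05, 9.600e-05, 6.400e-05]  ψ = [1, 1, 0, 3, 0]  (obs o_2=5)
t=3: δ = [2.560e-06, 8.640e-06, 4.320e-06, 1.296e-05, 8.640e-06]  ψ = [4, 0, 0, 0, 0]  (obs o_3=1)
t=4: δ = [3.456e-07, 5.184e-07, 1.728e-07, 1.037e-06, 2.592e-07]  ψ = [4, 1, 4, 3, 3]  (obs o_4=1)
backtrack: best end state = 3; path = [1, 1, 0, 3, 3]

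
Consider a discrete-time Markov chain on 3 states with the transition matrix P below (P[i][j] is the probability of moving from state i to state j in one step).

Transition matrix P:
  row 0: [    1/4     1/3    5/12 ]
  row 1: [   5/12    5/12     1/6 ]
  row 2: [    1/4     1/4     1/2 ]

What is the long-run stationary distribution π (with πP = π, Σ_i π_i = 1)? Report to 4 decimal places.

π = [0.3051, 0.3305, 0.3644]

Balance equations π_j = Σ_i π_i·P[i][j]:
  π_0 = 1/4·π_0 + 5/12·π_1 + 1/4·π_2
  π_1 = 1/3·π_0 + 5/12·π_1 + 1/4·π_2
  normalize: π_0 + π_1 + π_2 = 1
Solving the linear system gives exactly π = [18/59, 39/118, 43/118].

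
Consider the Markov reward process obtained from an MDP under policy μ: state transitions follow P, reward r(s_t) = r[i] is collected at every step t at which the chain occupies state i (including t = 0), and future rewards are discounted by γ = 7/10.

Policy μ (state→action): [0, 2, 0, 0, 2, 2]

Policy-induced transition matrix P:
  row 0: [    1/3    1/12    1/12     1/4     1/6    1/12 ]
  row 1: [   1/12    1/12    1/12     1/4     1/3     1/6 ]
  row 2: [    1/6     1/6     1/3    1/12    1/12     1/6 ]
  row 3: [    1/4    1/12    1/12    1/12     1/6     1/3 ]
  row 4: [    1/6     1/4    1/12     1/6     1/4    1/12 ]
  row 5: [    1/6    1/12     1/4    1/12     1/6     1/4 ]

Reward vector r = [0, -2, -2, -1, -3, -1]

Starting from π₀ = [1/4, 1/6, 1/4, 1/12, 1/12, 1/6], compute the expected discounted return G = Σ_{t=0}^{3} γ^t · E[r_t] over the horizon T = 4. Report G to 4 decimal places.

G = -3.5609

t=0: π = [0.2500, 0.1667, 0.2500, 0.0833, 0.0833, 0.1667], E[r] = -1.3333, γ^t·E[r] = -1.333333, running G = -1.333333
t=1: π = [0.2014, 0.1181, 0.1736, 0.1597, 0.1806, 0.1667], E[r] = -1.4514, γ^t·E[r] = -1.015972, running G = -2.349306
t=2: π = [0.2037, 0.1279, 0.1545, 0.1516, 0.1869, 0.1753], E[r] = -1.4525, γ^t·E[r] = -0.711748, running G = -3.061053
t=3: π = [0.2026, 0.1274, 0.1512, 0.1542, 0.1907, 0.1740], E[r] = -1.4573, γ^t·E[r] = -0.499861, running G = -3.560914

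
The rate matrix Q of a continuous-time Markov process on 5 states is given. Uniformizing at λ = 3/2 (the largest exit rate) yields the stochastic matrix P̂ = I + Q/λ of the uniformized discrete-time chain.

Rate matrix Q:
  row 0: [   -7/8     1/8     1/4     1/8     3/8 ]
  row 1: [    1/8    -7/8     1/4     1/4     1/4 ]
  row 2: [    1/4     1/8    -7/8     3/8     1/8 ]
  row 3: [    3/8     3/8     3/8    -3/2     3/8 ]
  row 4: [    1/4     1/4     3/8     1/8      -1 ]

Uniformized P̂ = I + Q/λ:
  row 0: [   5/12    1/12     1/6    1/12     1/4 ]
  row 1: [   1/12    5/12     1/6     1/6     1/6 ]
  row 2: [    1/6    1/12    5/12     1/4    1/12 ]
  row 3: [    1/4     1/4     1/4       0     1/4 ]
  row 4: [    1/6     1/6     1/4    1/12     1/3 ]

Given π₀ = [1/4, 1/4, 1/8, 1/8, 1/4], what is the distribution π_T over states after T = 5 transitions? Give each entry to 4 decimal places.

t=0: π = [0.2500, 0.2500, 0.1250, 0.1250, 0.2500]
t=1: π = [0.2188, 0.2083, 0.2292, 0.1146, 0.2292]
t=2: π = [0.2135, 0.1910, 0.2526, 0.1293, 0.2135]
t=3: π = [0.2149, 0.1863, 0.2584, 0.1306, 0.2098]
t=4: π = [0.2157, 0.1847, 0.2596, 0.1310, 0.2089]
t=5: π = [0.2161, 0.1841, 0.2599, 0.1311, 0.2087]

π = [0.2161, 0.1841, 0.2599, 0.1311, 0.2087]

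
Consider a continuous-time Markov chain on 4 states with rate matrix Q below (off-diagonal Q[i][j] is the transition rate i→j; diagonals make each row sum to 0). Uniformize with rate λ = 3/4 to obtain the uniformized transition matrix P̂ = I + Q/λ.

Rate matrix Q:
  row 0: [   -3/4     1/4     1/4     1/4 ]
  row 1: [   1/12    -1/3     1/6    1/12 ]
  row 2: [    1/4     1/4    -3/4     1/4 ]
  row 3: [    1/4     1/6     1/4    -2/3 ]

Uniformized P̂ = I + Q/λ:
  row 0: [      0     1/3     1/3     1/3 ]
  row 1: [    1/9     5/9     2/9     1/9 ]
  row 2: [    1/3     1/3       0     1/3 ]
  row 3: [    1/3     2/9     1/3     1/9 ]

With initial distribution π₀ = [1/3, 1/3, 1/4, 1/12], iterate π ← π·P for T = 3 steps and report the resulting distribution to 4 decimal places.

π = [0.1804, 0.3999, 0.2167, 0.2030]

t=0: π = [0.3333, 0.3333, 0.2500, 0.0833]
t=1: π = [0.1481, 0.3981, 0.2130, 0.2407]
t=2: π = [0.1955, 0.3951, 0.2181, 0.1914]
t=3: π = [0.1804, 0.3999, 0.2167, 0.2030]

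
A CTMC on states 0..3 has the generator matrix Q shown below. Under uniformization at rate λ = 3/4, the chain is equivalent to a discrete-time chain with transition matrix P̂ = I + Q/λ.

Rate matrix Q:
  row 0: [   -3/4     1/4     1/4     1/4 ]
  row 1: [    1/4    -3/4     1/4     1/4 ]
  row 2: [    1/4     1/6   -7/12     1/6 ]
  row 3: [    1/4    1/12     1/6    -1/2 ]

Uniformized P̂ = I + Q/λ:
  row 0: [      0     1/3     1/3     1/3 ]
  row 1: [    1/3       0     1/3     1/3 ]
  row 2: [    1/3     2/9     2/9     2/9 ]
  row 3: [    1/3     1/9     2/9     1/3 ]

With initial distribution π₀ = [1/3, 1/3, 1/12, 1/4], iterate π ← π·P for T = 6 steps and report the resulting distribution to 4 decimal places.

π = [0.2501, 0.1769, 0.2697, 0.3034]

t=0: π = [0.3333, 0.3333, 0.0833, 0.2500]
t=1: π = [0.2222, 0.1574, 0.2963, 0.3241]
t=2: π = [0.2593, 0.1759, 0.2644, 0.3004]
t=3: π = [0.2469, 0.1786, 0.2706, 0.3040]
t=4: π = [0.2510, 0.1762, 0.2695, 0.3033]
t=5: π = [0.2497, 0.1773, 0.2697, 0.3034]
t=6: π = [0.2501, 0.1769, 0.2697, 0.3034]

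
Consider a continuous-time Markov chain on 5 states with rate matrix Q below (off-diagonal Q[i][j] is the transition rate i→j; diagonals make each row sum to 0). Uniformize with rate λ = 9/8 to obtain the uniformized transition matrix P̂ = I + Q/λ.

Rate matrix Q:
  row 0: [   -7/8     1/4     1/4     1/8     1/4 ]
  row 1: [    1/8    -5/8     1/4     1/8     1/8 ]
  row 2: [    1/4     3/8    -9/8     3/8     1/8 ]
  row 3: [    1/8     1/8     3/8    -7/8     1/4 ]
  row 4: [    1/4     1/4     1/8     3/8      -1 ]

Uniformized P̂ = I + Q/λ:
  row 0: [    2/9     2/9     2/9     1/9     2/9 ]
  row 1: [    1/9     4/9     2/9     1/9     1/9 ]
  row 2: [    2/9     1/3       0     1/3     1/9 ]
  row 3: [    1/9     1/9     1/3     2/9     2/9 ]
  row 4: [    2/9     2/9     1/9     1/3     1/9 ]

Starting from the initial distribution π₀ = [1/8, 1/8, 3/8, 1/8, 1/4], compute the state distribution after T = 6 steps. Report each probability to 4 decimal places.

π = [0.1674, 0.2823, 0.1873, 0.2099, 0.1532]

t=0: π = [0.1250, 0.1250, 0.3750, 0.1250, 0.2500]
t=1: π = [0.1944, 0.2778, 0.1250, 0.2639, 0.1389]
t=2: π = [0.1620, 0.2685, 0.2083, 0.1991, 0.1620]
t=3: π = [0.1703, 0.2829, 0.1800, 0.2155, 0.1512]
t=4: π = [0.1668, 0.2811, 0.1894, 0.2087, 0.1540]
t=5: π = [0.1678, 0.2826, 0.1862, 0.2106, 0.1528]
t=6: π = [0.1674, 0.2823, 0.1873, 0.2099, 0.1532]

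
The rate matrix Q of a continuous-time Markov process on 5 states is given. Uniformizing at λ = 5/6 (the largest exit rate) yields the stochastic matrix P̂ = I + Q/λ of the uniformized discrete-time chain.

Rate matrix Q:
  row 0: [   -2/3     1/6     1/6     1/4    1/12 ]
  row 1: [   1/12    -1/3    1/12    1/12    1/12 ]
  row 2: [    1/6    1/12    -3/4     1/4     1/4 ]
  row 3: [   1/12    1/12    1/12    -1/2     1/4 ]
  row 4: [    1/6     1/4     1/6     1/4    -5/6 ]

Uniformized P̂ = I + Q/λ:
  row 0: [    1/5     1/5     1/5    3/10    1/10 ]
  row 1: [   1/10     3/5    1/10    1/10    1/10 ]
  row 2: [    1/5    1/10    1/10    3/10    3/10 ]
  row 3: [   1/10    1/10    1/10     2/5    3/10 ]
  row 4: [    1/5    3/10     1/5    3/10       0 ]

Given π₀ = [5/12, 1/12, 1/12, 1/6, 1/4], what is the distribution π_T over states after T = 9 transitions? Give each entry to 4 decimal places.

t=0: π = [0.4167, 0.0833, 0.0833, 0.1667, 0.2500]
t=1: π = [0.1750, 0.2333, 0.1667, 0.3000, 0.1250]
t=2: π = [0.1467, 0.2592, 0.1300, 0.2833, 0.1808]
t=3: π = [0.1458, 0.2804, 0.1328, 0.2765, 0.1646]
t=4: π = [0.1443, 0.2877, 0.1310, 0.2716, 0.1654]
t=5: π = [0.1441, 0.2914, 0.1310, 0.2696, 0.1640]
t=6: π = [0.1439, 0.2929, 0.1308, 0.2687, 0.1637]
t=7: π = [0.1438, 0.2936, 0.1308, 0.2683, 0.1635]
t=8: π = [0.1438, 0.2939, 0.1307, 0.2681, 0.1635]
t=9: π = [0.1438, 0.2940, 0.1307, 0.2680, 0.1634]

π = [0.1438, 0.2940, 0.1307, 0.2680, 0.1634]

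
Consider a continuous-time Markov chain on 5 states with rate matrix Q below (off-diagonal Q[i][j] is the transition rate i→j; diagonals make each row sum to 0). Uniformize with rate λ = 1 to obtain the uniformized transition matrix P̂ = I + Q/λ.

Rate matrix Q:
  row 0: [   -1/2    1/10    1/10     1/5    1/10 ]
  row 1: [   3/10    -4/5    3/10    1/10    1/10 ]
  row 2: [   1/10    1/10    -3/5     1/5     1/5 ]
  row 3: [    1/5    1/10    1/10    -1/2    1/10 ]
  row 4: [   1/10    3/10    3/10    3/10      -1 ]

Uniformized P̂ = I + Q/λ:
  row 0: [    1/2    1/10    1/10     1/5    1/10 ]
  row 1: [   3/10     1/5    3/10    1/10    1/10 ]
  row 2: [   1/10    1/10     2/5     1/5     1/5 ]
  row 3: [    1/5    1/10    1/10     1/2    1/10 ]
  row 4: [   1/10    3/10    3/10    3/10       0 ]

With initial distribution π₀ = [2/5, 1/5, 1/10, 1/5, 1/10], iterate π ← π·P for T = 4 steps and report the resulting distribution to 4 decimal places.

t=0: π = [0.4000, 0.2000, 0.1000, 0.2000, 0.1000]
t=1: π = [0.3200, 0.1400, 0.1900, 0.2500, 0.1000]
t=2: π = [0.2810, 0.1340, 0.2050, 0.2710, 0.1090]
t=3: π = [0.2663, 0.1352, 0.2101, 0.2788, 0.1096]
t=4: π = [0.2614, 0.1354, 0.2120, 0.2811, 0.1101]

π = [0.2614, 0.1354, 0.2120, 0.2811, 0.1101]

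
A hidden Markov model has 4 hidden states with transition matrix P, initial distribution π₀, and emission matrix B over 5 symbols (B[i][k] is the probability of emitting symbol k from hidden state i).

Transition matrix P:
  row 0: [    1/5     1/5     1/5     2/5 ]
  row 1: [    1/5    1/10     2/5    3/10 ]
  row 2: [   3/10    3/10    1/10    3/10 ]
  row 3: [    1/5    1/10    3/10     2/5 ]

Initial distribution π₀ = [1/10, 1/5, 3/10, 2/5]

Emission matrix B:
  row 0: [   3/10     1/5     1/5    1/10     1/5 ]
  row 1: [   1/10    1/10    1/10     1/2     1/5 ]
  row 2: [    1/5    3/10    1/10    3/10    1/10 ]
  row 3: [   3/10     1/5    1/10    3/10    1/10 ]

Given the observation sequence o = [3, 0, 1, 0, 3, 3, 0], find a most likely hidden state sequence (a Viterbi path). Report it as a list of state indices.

t=0: δ = [1.000e-02, 1.000e-01, 9.000e-02, 1.200e-01]  (obs o_0=3)
t=1: δ = [8.100e-03, 2.700e-03, 8.000e-03, 1.440e-02]  ψ = [2, 2, 1, 3]  (obs o_1=0)
t=2: δ = [5.760e-04, 2.400e-04, 1.296e-03, 1.152e-03]  ψ = [3, 2, 3, 3]  (obs o_2=1)
t=3: δ = [1.166e-04, 3.888e-05, 6.912e-05, 1.382e-04]  ψ = [2, 2, 3, 3]  (obs o_3=0)
t=4: δ = [2.765e-06, 1.166e-05, 1.244e-05, 1.659e-05]  ψ = [3, 0, 3, 3]  (obs o_4=3)
t=5: δ = [3.732e-07, 1.866e-06, 1.493e-06, 1.991e-06]  ψ = [2, 2, 3, 3]  (obs o_5=3)
t=6: δ = [1.344e-07, 4.479e-08, 1.493e-07, 2.389e-07]  ψ = [2, 2, 1, 3]  (obs o_6=0)
backtrack: best end state = 3; path = [3, 3, 3, 3, 3, 3, 3]

path = [3, 3, 3, 3, 3, 3, 3]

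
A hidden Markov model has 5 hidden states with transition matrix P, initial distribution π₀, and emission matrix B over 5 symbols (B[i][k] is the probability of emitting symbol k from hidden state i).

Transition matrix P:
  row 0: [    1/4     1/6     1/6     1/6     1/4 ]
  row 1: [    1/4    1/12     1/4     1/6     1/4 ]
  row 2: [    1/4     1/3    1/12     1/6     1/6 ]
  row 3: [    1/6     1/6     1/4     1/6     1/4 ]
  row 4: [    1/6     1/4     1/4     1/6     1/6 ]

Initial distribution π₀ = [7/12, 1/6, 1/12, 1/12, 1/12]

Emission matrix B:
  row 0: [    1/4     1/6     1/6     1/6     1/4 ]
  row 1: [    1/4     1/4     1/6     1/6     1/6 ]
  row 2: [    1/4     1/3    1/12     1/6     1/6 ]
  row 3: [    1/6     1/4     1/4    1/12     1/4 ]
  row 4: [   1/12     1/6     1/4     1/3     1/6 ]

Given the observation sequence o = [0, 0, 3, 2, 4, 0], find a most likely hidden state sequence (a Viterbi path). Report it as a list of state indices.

path = [0, 0, 4, 1, 0, 0]

t=0: δ = [1.458e-01, 4.167e-02, 2.083e-02, 1.389e-02, 6.944e-03]  (obs o_0=0)
t=1: δ = [9.115e-03, 6.076e-03, 6.076e-03, 4.051e-03, 3.038e-03]  ψ = [0, 0, 0, 0, 0]  (obs o_1=0)
t=2: δ = [3.798e-04, 3.376e-04, 2.532e-04, 1.266e-04, 7.595e-04]  ψ = [0, 2, 0, 0, 0]  (obs o_2=3)
t=3: δ = [2.110e-05, 3.165e-05, 1.582e-05, 3.165e-05, 3.165e-05]  ψ = [4, 4, 4, 4, 4]  (obs o_3=2)
t=4: δ = [1.978e-06, 1.319e-06, 1.319e-06, 1.319e-06, 1.319e-06]  ψ = [1, 4, 1, 1, 1]  (obs o_4=4)
t=5: δ = [1.236e-07, 1.099e-07, 8.242e-08, 5.494e-08, 4.121e-08]  ψ = [0, 2, 0, 0, 0]  (obs o_5=0)
backtrack: best end state = 0; path = [0, 0, 4, 1, 0, 0]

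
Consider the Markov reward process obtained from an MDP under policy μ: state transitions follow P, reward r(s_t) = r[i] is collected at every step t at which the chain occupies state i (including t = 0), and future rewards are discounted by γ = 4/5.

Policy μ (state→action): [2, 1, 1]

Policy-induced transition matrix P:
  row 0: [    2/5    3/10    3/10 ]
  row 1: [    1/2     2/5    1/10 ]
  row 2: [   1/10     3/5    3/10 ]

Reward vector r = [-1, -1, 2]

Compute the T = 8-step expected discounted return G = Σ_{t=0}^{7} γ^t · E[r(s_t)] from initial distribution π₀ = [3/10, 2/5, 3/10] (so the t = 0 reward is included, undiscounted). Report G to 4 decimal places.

t=0: π = [0.3000, 0.4000, 0.3000], E[r] = -0.1000, γ^t·E[r] = -0.100000, running G = -0.100000
t=1: π = [0.3500, 0.4300, 0.2200], E[r] = -0.3400, γ^t·E[r] = -0.272000, running G = -0.372000
t=2: π = [0.3770, 0.4090, 0.2140], E[r] = -0.3580, γ^t·E[r] = -0.229120, running G = -0.601120
t=3: π = [0.3767, 0.4051, 0.2182], E[r] = -0.3454, γ^t·E[r] = -0.176845, running G = -0.777965
t=4: π = [0.3751, 0.4060, 0.2190], E[r] = -0.3431, γ^t·E[r] = -0.140517, running G = -0.918482
t=5: π = [0.3749, 0.4063, 0.2188], E[r] = -0.3436, γ^t·E[r] = -0.112585, running G = -1.031067
t=6: π = [0.3750, 0.4063, 0.2187], E[r] = -0.3438, γ^t·E[r] = -0.090118, running G = -1.121186
t=7: π = [0.3750, 0.4062, 0.2187], E[r] = -0.3438, γ^t·E[r] = -0.072092, running G = -1.193278

G = -1.1933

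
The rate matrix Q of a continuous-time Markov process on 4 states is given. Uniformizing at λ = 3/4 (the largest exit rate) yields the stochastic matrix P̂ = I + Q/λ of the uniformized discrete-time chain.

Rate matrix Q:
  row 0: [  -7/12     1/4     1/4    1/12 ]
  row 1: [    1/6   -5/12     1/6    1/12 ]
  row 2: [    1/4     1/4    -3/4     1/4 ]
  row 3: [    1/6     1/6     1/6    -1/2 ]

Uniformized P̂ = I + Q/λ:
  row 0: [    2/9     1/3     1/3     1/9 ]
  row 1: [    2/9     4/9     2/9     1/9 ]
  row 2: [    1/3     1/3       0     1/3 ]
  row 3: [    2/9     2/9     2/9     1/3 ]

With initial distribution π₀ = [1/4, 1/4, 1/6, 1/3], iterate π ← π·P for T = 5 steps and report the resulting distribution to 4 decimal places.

π = [0.2449, 0.3498, 0.2041, 0.2012]

t=0: π = [0.2500, 0.2500, 0.1667, 0.3333]
t=1: π = [0.2407, 0.3241, 0.2130, 0.2222]
t=2: π = [0.2459, 0.3447, 0.2016, 0.2078]
t=3: π = [0.2446, 0.3485, 0.2047, 0.2021]
t=4: π = [0.2450, 0.3496, 0.2039, 0.2015]
t=5: π = [0.2449, 0.3498, 0.2041, 0.2012]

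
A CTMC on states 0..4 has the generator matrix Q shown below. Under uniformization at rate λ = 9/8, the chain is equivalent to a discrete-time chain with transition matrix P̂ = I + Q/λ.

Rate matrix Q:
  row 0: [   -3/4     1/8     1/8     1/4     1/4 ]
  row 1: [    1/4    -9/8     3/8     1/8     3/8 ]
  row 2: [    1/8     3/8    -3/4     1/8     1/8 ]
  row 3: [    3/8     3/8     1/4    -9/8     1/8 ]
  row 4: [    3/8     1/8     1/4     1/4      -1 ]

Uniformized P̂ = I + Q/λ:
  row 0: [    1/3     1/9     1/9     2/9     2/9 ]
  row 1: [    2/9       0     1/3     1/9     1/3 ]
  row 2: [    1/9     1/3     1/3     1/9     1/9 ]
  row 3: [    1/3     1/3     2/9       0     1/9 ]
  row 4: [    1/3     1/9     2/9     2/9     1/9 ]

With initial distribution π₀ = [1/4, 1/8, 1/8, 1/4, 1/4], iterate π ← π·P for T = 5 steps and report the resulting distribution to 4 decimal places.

t=0: π = [0.2500, 0.1250, 0.1250, 0.2500, 0.2500]
t=1: π = [0.2917, 0.1806, 0.2222, 0.1389, 0.1667]
t=2: π = [0.2639, 0.1713, 0.2346, 0.1466, 0.1836]
t=3: π = [0.2622, 0.1768, 0.2380, 0.1445, 0.1785]
t=4: π = [0.2608, 0.1765, 0.2392, 0.1440, 0.1795]
t=5: π = [0.2606, 0.1767, 0.2394, 0.1440, 0.1793]

π = [0.2606, 0.1767, 0.2394, 0.1440, 0.1793]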